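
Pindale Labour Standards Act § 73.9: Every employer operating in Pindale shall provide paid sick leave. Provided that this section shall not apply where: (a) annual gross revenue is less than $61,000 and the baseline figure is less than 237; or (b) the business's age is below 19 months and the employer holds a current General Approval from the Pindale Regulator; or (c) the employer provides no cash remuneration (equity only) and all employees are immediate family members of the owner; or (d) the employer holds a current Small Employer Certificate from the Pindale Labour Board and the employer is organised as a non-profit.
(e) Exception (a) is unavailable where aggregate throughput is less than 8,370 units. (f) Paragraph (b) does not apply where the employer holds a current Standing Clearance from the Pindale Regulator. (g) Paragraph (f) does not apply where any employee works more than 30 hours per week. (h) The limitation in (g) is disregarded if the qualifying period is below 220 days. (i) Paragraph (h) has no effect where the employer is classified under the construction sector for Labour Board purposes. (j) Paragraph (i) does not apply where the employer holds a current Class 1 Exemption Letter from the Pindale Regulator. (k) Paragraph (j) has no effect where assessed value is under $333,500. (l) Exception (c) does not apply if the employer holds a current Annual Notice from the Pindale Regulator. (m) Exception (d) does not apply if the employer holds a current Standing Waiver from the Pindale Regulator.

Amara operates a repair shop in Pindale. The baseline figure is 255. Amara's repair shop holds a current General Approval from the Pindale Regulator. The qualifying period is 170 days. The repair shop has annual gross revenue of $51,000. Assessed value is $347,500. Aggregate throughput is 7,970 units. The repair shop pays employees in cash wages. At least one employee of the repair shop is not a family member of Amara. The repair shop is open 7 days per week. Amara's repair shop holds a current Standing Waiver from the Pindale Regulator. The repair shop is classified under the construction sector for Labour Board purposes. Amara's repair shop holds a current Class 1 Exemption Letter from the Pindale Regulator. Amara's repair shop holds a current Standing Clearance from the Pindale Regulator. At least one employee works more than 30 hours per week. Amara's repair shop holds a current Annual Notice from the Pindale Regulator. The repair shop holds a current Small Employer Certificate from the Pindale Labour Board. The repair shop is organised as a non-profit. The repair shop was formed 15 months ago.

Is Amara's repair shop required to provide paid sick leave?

Exception (a) fails — the baseline figure is 255, not less than 237.
Exception (b): the business's age is 15 months, below the 19 months limit; a current General Approval is held — every condition holds. However, paragraphs (f)–(k) must be considered: (f) operates — a current Standing Clearance is held. (g) applies (at least one employee exceeds 30 hours/week), but is set aside by (h): (h) applies — the qualifying period is 170 days, below the 220 days limit. (i) is triggered (the repair shop is classified under the construction sector), but is set aside by (j): (j) operates — a current Class 1 Exemption Letter is held. (k) is not triggered (assessed value is $347,500, not under $333,500), so (j) stands. Exception (b) does not apply.
Exception (c) does not apply: employees are paid cash wages.
Exception (d) is satisfied on its face — a current Small Employer Certificate is held; the employer is a non-profit. But applying paragraph (m): (m) operates against (d): a current Standing Waiver is held. (d) is therefore removed.
No exception is made out. Amara's repair shop falls within the general rule.

Yes — Amara's repair shop must provide paid sick leave.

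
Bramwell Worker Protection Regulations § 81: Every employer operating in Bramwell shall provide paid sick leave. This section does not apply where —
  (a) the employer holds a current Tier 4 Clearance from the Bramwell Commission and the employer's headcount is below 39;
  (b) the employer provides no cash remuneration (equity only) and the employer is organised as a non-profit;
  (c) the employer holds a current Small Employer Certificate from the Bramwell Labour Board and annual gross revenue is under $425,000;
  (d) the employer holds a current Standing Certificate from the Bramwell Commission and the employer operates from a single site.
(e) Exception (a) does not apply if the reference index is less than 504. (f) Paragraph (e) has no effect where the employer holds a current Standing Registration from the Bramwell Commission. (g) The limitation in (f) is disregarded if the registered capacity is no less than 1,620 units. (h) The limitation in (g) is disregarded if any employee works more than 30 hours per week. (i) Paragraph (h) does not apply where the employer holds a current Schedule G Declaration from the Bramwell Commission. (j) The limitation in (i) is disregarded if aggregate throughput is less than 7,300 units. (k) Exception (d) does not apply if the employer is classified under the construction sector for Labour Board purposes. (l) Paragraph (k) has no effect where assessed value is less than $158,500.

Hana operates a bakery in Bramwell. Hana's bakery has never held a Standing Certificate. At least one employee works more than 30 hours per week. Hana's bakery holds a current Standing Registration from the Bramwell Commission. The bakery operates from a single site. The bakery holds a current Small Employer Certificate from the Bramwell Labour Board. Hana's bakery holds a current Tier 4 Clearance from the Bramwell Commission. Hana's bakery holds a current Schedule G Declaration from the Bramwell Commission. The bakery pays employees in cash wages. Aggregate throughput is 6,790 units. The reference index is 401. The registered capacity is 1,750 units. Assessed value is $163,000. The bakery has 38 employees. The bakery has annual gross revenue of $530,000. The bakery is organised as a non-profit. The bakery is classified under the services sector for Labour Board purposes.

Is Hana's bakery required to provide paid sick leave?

All of (a)'s requirements are met (a current Tier 4 Clearance is held; the employer's headcount is 38, below the 39 limit). Applying paragraphs (e)–(j): (e) would limit (a) — the reference index is 401, less than the 504 limit — but (f) sets (e) aside: (f) operates — a current Standing Registration is held. (g) would limit (f) — the registered capacity is 1,750 units, meeting the 1,620 units threshold — but (h) sets (g) aside: (h) operates against (g): at least one employee exceeds 30 hours/week. (i) applies (a current Schedule G Declaration is held), but is set aside by (j): (j) operates — aggregate throughput is 6,790 units, less than the 7,300 units limit. (a) remains available.
Exception (b) fails — employees are paid cash wages.
Exception (c) fails — annual gross revenue is $530,000, not under $425,000.
Exception (d) fails — no current Standing Certificate is held.

No — exception (a) applies; Hana's bakery is not required to provide paid sick leave.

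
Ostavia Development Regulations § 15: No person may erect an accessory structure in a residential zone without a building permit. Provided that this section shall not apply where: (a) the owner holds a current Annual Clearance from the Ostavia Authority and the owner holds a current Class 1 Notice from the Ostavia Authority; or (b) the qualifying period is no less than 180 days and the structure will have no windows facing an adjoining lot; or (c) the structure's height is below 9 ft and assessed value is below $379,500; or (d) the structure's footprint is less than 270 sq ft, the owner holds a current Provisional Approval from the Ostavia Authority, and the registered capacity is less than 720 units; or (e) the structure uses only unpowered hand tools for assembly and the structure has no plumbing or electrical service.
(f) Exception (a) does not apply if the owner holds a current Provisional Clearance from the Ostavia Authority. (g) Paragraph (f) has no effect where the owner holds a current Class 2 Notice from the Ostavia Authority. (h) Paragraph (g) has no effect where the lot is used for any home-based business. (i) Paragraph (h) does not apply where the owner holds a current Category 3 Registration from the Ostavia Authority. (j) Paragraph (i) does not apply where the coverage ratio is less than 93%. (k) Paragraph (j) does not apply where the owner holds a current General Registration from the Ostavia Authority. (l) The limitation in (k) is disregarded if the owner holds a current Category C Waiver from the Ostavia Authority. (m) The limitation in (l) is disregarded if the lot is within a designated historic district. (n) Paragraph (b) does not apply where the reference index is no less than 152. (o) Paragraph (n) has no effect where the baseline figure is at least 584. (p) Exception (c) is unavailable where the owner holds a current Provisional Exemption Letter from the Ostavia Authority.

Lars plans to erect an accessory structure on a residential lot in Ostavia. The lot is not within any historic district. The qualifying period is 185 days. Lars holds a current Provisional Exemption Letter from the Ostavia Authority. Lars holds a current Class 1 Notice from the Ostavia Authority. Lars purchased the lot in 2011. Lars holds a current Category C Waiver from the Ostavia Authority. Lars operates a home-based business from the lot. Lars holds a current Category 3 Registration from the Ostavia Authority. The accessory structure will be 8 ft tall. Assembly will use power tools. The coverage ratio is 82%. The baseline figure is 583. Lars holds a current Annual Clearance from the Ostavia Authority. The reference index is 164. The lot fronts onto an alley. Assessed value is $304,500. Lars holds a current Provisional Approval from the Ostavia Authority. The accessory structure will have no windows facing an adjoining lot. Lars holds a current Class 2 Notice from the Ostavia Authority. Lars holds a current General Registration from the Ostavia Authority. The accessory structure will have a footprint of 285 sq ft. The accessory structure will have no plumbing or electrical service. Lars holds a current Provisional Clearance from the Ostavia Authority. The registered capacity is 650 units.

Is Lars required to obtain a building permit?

Yes — Lars must obtain a building permit.

Exception (a)'s conditions are all satisfied: a current Annual Clearance is held; a current Class 1 Notice is held. But: (f) operates against (a): a current Provisional Clearance is held. (g) operates (a current Class 2 Notice is held), but is displaced by (h): (h) operates against (g): a home-based business operates on the lot. (i) operates (a current Category 3 Registration is held), but is itself disapplied by (j): (j) applies — the coverage ratio is 82%, less than the 93% limit. (k) would limit (j) — a current General Registration is held — but (l) sets (k) aside: (l) operates against (k): a current Category C Waiver is held. (m), which would lift (l), is not triggered — the lot is not in a historic district. (a) is therefore removed.
Exception (b) is satisfied on its face — the qualifying period is 185 days, meeting the 180 days threshold; no windows face an adjoining lot. But: (n) applies — the reference index is 164, meeting the 152 threshold. (o), which would lift (n), does not operate here — the baseline figure is 583, short of 584. So (b) is unavailable.
Exception (c)'s conditions are all satisfied: the structure's height is 8 ft, below the 9 ft limit; assessed value is $304,500, below the $379,500 limit. Turning to paragraph (p): (p) operates against (c): a current Provisional Exemption Letter is held. (c) is therefore removed.
Exception (d) requires that the structure's footprint is less than 270 sq ft; but the structure's footprint is 285 sq ft, not less than 270 sq ft, so (d) is unavailable.
Exception (e) requires that the structure uses only unpowered hand tools for assembly; but assembly uses power tools, so (e) is unavailable.
No exception applies. The general rule governs.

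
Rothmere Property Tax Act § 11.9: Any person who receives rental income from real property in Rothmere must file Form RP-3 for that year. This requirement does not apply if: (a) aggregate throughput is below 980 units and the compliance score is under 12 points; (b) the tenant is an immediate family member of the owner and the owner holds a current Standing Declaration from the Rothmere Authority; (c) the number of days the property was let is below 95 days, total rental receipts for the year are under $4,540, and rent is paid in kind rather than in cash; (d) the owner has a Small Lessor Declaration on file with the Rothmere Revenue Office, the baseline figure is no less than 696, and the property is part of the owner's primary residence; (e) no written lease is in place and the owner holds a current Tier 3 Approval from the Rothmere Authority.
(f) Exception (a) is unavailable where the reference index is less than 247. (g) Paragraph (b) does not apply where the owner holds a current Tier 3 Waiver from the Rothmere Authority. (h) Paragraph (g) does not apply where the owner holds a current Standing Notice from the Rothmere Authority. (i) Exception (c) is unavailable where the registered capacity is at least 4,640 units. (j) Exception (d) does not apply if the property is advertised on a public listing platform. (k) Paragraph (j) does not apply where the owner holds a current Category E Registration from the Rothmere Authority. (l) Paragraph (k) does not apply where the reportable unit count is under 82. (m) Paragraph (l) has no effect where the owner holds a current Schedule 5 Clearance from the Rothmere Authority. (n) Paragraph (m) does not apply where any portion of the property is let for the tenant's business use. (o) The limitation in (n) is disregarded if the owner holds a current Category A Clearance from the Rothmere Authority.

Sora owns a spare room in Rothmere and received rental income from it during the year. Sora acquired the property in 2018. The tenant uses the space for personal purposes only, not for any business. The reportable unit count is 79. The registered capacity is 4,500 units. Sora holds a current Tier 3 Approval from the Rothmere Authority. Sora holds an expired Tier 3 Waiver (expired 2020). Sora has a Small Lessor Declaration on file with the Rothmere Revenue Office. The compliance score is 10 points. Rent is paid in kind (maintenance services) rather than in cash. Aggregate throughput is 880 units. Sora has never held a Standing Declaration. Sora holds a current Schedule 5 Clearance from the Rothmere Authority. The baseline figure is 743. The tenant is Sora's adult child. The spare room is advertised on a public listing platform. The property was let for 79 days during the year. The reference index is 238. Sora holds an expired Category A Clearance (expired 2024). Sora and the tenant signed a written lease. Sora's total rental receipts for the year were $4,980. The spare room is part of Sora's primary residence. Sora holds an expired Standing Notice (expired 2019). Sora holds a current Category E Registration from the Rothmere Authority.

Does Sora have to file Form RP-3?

All of (a)'s requirements are met (aggregate throughput is 880 units, below the 980 units limit; the compliance score is 10 points, under the 12 points limit). However, paragraph (f) must be considered: (f) operates against (a): the reference index is 238, less than the 247 limit. (a) is therefore removed.
Exception (b) does not apply: the Standing Declaration is not current.
Exception (c) does not apply: total rental receipts for the year are $4,980, not under $4,540.
Exception (d) is satisfied on its face — a Small Lessor Declaration is on file; the baseline figure is 743, meeting the 696 threshold; the spare room is part of the primary residence. Applying paragraphs (j)–(o): (j) would limit (d) — the property is publicly advertised — but (k) sets (j) aside: (k) applies — a current Category E Registration is held. (l) would limit (k) — the reportable unit count is 79, under the 82 limit — but (m) sets (l) aside: (m) operates against (l): a current Schedule 5 Clearance is held. (n), which would lift (m), does not operate here — the space is used for personal purposes only. So (d) applies.
Exception (e) requires that no written lease is in place; but a written lease is in place, so (e) is unavailable.

No — exception (d) applies; Sora is not required to file Form RP-3.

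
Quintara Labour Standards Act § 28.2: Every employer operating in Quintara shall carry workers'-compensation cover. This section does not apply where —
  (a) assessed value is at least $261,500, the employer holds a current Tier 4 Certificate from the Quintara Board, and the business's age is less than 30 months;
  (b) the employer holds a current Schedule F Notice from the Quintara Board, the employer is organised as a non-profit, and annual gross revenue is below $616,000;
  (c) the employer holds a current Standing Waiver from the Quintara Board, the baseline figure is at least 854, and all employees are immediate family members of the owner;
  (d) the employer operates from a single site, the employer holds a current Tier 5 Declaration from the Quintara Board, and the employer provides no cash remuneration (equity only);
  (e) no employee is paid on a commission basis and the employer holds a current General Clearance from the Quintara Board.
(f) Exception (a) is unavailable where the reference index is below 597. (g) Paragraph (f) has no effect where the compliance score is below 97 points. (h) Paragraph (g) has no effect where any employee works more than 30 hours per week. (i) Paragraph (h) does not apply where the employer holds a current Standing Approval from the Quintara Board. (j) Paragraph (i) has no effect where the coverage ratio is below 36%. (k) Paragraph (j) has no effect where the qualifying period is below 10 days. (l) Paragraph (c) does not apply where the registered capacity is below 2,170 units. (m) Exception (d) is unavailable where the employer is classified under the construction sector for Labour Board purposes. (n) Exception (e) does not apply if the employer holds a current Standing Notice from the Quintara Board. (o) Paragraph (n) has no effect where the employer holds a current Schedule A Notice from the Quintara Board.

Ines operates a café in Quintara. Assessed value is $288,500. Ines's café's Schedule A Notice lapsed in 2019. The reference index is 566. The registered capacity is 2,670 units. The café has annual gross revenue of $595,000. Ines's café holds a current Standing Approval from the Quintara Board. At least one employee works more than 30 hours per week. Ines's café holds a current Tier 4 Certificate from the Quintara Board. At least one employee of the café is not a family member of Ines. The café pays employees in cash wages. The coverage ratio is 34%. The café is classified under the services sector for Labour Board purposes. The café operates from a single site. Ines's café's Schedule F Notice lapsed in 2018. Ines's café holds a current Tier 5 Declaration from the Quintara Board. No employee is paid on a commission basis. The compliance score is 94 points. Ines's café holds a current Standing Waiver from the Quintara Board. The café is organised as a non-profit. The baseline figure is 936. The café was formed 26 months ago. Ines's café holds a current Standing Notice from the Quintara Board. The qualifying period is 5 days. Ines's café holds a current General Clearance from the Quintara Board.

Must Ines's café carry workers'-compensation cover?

Exception (a): assessed value is $288,500, meeting the $261,500 threshold; a current Tier 4 Certificate is held; the business's age is 26 months, less than the 30 months limit — every condition holds. As to paragraphs (f)–(k): (f) would limit (a) — the reference index is 566, below the 597 limit — but (g) sets (f) aside: (g) operates against (f): the compliance score is 94 points, below the 97 points limit. (h) operates (at least one employee exceeds 30 hours/week), but is set aside by (i): (i) operates — a current Standing Approval is held. (j) would limit (i) — the coverage ratio is 34%, below the 36% limit — but (k) sets (j) aside: (k) is triggered — the qualifying period is 5 days, below the 10 days limit. So (a) applies.
Exception (b) fails — no current Schedule F Notice is held.
Exception (c) requires that all employees are immediate family members of the owner; but at least one employee is not a family member, so (c) is unavailable.
Exception (d) requires that the employer provides no cash remuneration (equity only); but employees are paid cash wages, so (d) is unavailable.
Exception (e)'s conditions are all satisfied: no employee is paid on commission; a current General Clearance is held. However, paragraphs (n)–(o) must be considered: (n) is triggered — a current Standing Notice is held. (o), which would lift (n), is not engaged — the Schedule A Notice is not current. (e) is therefore removed.

No — exception (a) applies; Ines's café is not required to carry workers'-compensation cover.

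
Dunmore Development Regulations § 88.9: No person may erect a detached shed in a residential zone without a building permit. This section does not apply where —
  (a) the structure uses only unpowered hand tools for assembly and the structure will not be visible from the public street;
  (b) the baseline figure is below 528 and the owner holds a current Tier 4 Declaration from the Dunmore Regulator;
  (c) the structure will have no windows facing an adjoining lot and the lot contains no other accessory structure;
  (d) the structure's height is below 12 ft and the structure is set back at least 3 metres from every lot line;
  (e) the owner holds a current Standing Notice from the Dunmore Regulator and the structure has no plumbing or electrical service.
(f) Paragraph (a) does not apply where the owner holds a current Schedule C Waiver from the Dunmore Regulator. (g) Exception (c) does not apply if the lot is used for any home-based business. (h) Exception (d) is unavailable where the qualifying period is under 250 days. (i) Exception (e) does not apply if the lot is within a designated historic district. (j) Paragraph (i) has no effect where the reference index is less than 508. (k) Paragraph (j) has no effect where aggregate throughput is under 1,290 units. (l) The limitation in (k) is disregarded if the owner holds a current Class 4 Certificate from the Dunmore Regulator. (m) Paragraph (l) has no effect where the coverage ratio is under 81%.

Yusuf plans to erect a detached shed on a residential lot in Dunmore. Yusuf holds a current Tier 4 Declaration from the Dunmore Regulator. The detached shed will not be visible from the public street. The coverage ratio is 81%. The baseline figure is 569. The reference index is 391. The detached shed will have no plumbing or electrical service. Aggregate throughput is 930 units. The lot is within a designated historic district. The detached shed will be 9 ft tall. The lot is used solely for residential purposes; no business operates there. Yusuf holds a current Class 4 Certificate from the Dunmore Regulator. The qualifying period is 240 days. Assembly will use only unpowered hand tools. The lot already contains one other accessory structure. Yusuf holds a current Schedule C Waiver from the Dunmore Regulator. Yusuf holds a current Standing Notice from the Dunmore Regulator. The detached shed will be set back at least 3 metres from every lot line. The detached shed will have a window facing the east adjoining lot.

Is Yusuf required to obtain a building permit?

No — exception (e) applies; Yusuf does not need a building permit.

Exception (a): assembly uses only hand tools; the structure will not be visible from the street — every condition holds. Turning to paragraph (f): (f) is triggered — a current Schedule C Waiver is held. Exception (a) does not apply.
Exception (b) fails — the baseline figure is 569, not below 528.
Exception (c) does not apply: a window faces an adjoining lot.
Exception (d)'s conditions are all satisfied: the structure's height is 9 ft, below the 12 ft limit; the setback is at least 3 m on every side. But: (h) operates against (d): the qualifying period is 240 days, under the 250 days limit. Exception (d) does not apply.
Exception (e): a current Standing Notice is held; there is no plumbing or electrical service — every condition holds. As to paragraphs (i)–(m): (i) operates (the lot is in a historic district), but is overridden by (j): (j) applies — the reference index is 391, less than the 508 limit. (k) is triggered (aggregate throughput is 930 units, under the 1,290 units limit), but is displaced by (l): (l) operates against (k): a current Class 4 Certificate is held. (m), which would lift (l), is not triggered — the coverage ratio is 81%, not under 81%. So (e) applies.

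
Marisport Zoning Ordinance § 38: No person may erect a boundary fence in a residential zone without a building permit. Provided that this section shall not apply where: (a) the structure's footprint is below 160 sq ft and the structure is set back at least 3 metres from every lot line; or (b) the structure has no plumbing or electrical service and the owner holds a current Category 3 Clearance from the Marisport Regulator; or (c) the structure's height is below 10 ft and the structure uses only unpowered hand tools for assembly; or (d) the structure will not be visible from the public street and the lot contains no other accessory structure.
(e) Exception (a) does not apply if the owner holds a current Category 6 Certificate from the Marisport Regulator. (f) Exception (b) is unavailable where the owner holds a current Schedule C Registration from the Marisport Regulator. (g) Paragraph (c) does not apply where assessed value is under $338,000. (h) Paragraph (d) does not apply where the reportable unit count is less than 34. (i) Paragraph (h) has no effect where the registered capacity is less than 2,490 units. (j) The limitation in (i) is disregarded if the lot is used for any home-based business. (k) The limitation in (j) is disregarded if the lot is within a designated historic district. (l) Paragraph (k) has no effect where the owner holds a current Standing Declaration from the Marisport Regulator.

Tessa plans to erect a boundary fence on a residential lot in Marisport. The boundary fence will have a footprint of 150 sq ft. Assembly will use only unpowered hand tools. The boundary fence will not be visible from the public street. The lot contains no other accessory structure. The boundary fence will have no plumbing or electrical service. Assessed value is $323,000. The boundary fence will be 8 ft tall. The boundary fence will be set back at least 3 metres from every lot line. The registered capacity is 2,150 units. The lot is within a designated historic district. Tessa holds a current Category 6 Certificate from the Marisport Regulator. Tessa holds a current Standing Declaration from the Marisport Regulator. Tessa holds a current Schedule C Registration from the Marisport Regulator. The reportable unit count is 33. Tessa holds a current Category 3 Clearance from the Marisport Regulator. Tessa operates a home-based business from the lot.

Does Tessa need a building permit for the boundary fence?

Yes — Tessa must obtain a building permit.

Exception (a): the structure's footprint is 150 sq ft, below the 160 sq ft limit; the setback is at least 3 m on every side — every condition holds. But applying paragraph (e): (e) applies — a current Category 6 Certificate is held. Exception (a) does not apply.
Exception (b): there is no plumbing or electrical service; a current Category 3 Clearance is held — every condition holds. Turning to paragraph (f): (f) is engaged — a current Schedule C Registration is held. Exception (b) does not apply.
Exception (c)'s conditions are all satisfied: the structure's height is 8 ft, below the 10 ft limit; assembly uses only hand tools. However, paragraph (g) must be considered: (g) operates against (c): assessed value is $323,000, under the $338,000 limit. (c) is therefore removed.
Exception (d)'s conditions are all satisfied: the structure will not be visible from the street; the lot has no other accessory structure. But: (h) is engaged — the reportable unit count is 33, less than the 34 limit. (i) would limit (h) — the registered capacity is 2,150 units, less than the 2,490 units limit — but (j) sets (i) aside: (j) operates — a home-based business operates on the lot. (k) is triggered (the lot is in a historic district), but yields to (l): (l) operates against (k): a current Standing Declaration is held. So (d) is unavailable.
No exception is made out. Tessa falls within the general rule.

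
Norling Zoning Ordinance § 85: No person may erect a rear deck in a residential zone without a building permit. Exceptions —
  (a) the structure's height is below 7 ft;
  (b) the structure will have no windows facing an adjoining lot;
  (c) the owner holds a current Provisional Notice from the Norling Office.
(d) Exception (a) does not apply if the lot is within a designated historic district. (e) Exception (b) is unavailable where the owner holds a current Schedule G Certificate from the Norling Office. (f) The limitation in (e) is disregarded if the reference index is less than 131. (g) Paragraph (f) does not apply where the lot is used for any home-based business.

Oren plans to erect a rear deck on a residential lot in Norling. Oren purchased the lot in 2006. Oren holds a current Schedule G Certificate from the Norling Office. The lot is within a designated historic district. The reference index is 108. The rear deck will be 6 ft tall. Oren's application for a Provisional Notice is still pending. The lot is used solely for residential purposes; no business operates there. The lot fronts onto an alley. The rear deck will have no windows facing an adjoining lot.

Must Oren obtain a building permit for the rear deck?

Exception (a) is satisfied on its face — the structure's height is 6 ft, below the 7 ft limit. But applying paragraph (d): (d) operates against (a): the lot is in a historic district. Exception (a) does not apply.
Exception (b) is satisfied on its face — no windows face an adjoining lot. Applying paragraphs (e)–(g): (e) would limit (b) — a current Schedule G Certificate is held — but (f) sets (e) aside: (f) operates against (e): the reference index is 108, less than the 131 limit. (g), which would lift (f), is not triggered — the lot is solely residential. So (b) applies.
Exception (c) requires that the owner holds a current Provisional Notice from the Norling Office; but there is no Provisional Notice in force, so (c) is unavailable.

No — exception (b) applies; Oren does not need a building permit.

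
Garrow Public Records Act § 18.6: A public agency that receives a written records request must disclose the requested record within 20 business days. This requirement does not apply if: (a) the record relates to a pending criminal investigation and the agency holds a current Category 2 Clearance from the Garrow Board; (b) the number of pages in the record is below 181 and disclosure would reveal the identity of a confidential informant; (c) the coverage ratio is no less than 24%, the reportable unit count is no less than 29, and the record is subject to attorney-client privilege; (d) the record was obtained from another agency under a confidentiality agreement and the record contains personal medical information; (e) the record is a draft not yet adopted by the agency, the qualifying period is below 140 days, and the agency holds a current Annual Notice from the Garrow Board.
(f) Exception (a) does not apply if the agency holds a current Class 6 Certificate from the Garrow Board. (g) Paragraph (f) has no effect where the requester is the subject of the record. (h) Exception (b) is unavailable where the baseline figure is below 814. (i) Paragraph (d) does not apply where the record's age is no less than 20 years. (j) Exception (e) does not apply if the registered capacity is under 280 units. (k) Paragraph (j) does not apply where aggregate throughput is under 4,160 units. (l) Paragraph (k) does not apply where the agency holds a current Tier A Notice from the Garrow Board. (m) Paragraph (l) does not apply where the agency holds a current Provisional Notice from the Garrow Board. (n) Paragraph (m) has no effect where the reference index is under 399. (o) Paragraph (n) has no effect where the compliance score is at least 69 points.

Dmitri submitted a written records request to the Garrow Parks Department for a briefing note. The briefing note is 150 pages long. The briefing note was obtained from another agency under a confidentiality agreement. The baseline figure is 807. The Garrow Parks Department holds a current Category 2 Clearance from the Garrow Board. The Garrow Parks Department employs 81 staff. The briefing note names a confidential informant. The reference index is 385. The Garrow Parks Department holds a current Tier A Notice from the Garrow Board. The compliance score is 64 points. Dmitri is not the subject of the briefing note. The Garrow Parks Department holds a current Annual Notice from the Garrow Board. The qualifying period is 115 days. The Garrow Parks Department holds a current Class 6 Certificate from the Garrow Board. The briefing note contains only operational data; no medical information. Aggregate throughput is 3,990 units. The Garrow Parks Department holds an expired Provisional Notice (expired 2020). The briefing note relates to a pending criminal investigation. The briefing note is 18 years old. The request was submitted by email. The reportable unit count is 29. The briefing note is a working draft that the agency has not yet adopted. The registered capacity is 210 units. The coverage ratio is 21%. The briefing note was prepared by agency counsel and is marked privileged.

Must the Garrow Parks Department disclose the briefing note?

Yes — the Garrow Parks Department must disclose the briefing note.

Exception (a)'s conditions are all satisfied: the briefing note relates to a pending investigation; a current Category 2 Clearance is held. Turning to paragraphs (f)–(g): (f) operates — a current Class 6 Certificate is held. (g) is inapplicable (Dmitri is not the subject of the briefing note), so (f) stands. Exception (a) does not apply.
All of (b)'s requirements are met (the number of pages in the record is 150, below the 181 limit; the briefing note names a confidential informant). However, paragraph (h) must be considered: (h) operates against (b): the baseline figure is 807, below the 814 limit. Exception (b) does not apply.
Exception (c) requires that the coverage ratio is no less than 24%; but the coverage ratio is 21%, short of 24%, so (c) is unavailable.
Exception (d) fails — the briefing note contains only operational data.
Exception (e) is satisfied on its face — the briefing note is an unadopted draft; the qualifying period is 115 days, below the 140 days limit; a current Annual Notice is held. However, paragraphs (j)–(o) must be considered: (j) operates against (e): the registered capacity is 210 units, under the 280 units limit. (k) would limit (j) — aggregate throughput is 3,990 units, under the 4,160 units limit — but (l) sets (k) aside: (l) applies — a current Tier A Notice is held. (m), which would lift (l), is inapplicable — there is no Provisional Notice in force. So (e) is unavailable.
No exception applies. The general rule governs.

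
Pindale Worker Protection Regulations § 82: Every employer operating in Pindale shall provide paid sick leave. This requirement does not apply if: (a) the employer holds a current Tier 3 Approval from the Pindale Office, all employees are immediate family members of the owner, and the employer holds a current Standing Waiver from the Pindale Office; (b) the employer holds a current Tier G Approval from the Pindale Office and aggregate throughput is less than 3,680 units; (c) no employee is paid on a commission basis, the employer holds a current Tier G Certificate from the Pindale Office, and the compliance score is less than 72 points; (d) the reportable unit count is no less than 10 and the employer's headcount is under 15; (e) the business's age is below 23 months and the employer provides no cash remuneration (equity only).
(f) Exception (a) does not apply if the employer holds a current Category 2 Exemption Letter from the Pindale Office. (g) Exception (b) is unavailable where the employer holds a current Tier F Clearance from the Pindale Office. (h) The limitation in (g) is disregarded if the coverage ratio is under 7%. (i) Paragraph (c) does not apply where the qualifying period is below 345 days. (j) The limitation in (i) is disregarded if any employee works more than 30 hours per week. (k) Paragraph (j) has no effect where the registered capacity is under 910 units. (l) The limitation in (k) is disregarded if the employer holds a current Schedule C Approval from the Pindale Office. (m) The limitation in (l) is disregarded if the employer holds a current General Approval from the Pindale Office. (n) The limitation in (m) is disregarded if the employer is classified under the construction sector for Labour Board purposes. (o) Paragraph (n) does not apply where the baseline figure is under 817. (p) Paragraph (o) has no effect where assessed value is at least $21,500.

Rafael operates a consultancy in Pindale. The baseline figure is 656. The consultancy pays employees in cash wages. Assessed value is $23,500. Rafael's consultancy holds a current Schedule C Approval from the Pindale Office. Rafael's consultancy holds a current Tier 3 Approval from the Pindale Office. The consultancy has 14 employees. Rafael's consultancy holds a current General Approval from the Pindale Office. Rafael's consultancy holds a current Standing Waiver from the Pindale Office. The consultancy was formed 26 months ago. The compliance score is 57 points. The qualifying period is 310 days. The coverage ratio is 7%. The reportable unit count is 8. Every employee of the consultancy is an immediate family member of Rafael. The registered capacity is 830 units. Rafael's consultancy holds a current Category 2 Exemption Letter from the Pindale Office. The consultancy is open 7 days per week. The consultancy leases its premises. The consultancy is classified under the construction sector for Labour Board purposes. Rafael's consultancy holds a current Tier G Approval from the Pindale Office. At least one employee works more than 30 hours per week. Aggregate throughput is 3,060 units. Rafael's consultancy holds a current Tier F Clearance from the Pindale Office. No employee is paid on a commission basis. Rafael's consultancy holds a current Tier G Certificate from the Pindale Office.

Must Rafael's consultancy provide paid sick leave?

No — exception (c) applies; Rafael's consultancy is not required to provide paid sick leave.

Exception (a): a current Tier 3 Approval is held; every employee is an immediate family member; a current Standing Waiver is held — every condition holds. But applying paragraph (f): (f) operates against (a): a current Category 2 Exemption Letter is held. (a) is therefore removed.
Exception (b)'s conditions are all satisfied: a current Tier G Approval is held; aggregate throughput is 3,060 units, less than the 3,680 units limit. Turning to paragraphs (g)–(h): (g) operates — a current Tier F Clearance is held. (h), which would lift (g), is not triggered — the coverage ratio is 7%, not under 7%. So (b) is unavailable.
Exception (c): no employee is paid on commission; a current Tier G Certificate is held; the compliance score is 57 points, less than the 72 points limit — every condition holds. As to paragraphs (i)–(p): (i) is engaged (the qualifying period is 310 days, below the 345 days limit), but yields to (j): (j) applies — at least one employee exceeds 30 hours/week. (k) is triggered (the registered capacity is 830 units, under the 910 units limit), but is overridden by (l): (l) operates — a current Schedule C Approval is held. (m) is engaged (a current General Approval is held), but is overridden by (n): (n) is engaged — the consultancy is classified under the construction sector. (o) is engaged (the baseline figure is 656, under the 817 limit), but is displaced by (p): (p) is triggered — assessed value is $23,500, meeting the $21,500 threshold. Exception (c) stands.
Exception (d) does not apply: the reportable unit count is 8, short of 10.
Exception (e) fails — the business's age is 26 months, not below 23 months.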